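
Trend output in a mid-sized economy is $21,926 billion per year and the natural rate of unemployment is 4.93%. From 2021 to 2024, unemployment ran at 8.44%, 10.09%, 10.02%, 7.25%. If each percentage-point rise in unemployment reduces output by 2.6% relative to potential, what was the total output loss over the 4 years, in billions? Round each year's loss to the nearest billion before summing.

$9,168 billion

Year 2021: gap = -2.6 × (8.44 - 4.93) = -9.126%, loss ≈ 21926 × 9.126/100 ≈ 2001.
Year 2022: gap = -2.6 × (10.09 - 4.93) = -13.416%, loss ≈ 21926 × 13.416/100 ≈ 2942.
Year 2023: gap = -2.6 × (10.02 - 4.93) = -13.234%, loss ≈ 21926 × 13.234/100 ≈ 2902.
Year 2024: gap = -2.6 × (7.25 - 4.93) = -6.032%, loss ≈ 21926 × 6.032/100 ≈ 1323.
Total lost output = 2001 + 2942 + 2902 + 1323 = 9168 billion.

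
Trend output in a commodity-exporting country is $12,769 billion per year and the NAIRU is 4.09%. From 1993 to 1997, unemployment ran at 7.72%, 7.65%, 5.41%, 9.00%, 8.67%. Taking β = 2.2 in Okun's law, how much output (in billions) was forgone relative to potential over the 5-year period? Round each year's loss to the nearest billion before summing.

$5,057 billion

Year 1993: gap = -2.2 × (7.72 - 4.09) = -7.986%, loss ≈ 12769 × 7.986/100 ≈ 1020.
Year 1994: gap = -2.2 × (7.65 - 4.09) = -7.832%, loss ≈ 12769 × 7.832/100 ≈ 1000.
Year 1995: gap = -2.2 × (5.41 - 4.09) = -2.904%, loss ≈ 12769 × 2.904/100 ≈ 371.
Year 1996: gap = -2.2 × (9 - 4.09) = -10.802%, loss ≈ 12769 × 10.802/100 ≈ 1379.
Year 1997: gap = -2.2 × (8.67 - 4.09) = -10.076%, loss ≈ 12769 × 10.076/100 ≈ 1287.
Total lost output = 1020 + 1000 + 371 + 1379 + 1287 = 5057 billion.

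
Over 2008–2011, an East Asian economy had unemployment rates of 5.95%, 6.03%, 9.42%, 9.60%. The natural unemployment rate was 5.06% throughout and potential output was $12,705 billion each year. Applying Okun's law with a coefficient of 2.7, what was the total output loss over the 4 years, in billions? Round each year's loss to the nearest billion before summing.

Year 2008: gap = -2.7 × (5.95 - 5.06) = -2.403%, loss ≈ 12705 × 2.403/100 ≈ 305.
Year 2009: gap = -2.7 × (6.03 - 5.06) = -2.619%, loss ≈ 12705 × 2.619/100 ≈ 333.
Year 2010: gap = -2.7 × (9.42 - 5.06) = -11.772%, loss ≈ 12705 × 11.772/100 ≈ 1496.
Year 2011: gap = -2.7 × (9.6 - 5.06) = -12.258%, loss ≈ 12705 × 12.258/100 ≈ 1557.
Total lost output = 305 + 333 + 1496 + 1557 = 3691 billion.

$3,691 billion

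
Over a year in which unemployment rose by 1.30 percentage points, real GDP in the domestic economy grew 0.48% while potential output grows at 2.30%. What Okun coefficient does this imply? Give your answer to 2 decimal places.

Growth form: g_Y = g_Y* - β × Δu, so β = (g_Y* - g_Y)/Δu.
β = (2.3 - 0.48)/1.30 = 1.82/1.30 = 1.40.

β ≈ 1.40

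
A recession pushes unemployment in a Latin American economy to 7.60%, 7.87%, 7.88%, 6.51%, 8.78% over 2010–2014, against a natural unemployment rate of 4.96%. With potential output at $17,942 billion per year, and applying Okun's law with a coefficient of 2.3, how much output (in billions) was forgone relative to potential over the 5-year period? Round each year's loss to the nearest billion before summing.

Year 2010: gap = -2.3 × (7.6 - 4.96) = -6.072%, loss ≈ 17942 × 6.072/100 ≈ 1089.
Year 2011: gap = -2.3 × (7.87 - 4.96) = -6.693%, loss ≈ 17942 × 6.693/100 ≈ 1201.
Year 2012: gap = -2.3 × (7.88 - 4.96) = -6.716%, loss ≈ 17942 × 6.716/100 ≈ 1205.
Year 2013: gap = -2.3 × (6.51 - 4.96) = -3.565%, loss ≈ 17942 × 3.565/100 ≈ 640.
Year 2014: gap = -2.3 × (8.78 - 4.96) = -8.786%, loss ≈ 17942 × 8.786/100 ≈ 1576.
Total lost output = 1089 + 1201 + 1205 + 640 + 1576 = 5711 billion.

$5,711 billion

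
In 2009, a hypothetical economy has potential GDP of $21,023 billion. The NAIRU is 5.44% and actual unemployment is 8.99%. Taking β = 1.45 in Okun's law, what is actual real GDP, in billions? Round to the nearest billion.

Unemployment gap = 8.99 - 5.44 = 3.55 points, so the output gap is -1.45 × 3.55 = -5.1475%.
Actual GDP = 21023 × (1 - 5.1475/100) = 21023 × 0.948525 ≈ 19941 billion.

$19,941 billion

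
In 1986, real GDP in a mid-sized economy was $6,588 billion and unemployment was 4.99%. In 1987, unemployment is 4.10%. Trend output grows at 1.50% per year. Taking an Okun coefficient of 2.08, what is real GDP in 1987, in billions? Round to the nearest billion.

Δu = 4.1 - 4.99 = -0.89 points.
Okun's law (growth form): g_Y = g_Y* - β × Δu = 1.50 - 2.08 × (-0.89) = 1.5 + 1.8512 = 3.3512%.
Real GDP in the next year = 6588 × (1 + 3.3512/100) = 6588 × 1.033512 ≈ 6809 billion.

$6,809 billion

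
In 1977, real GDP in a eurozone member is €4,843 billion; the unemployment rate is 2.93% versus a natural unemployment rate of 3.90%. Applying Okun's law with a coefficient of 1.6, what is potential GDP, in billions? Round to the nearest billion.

Unemployment gap = 2.93 - 3.9 = -0.97 points, so output gap = -1.6 × (-0.97) = 1.552%.
Since Y = Y* × (1 + gap/100), Y* = 4843/1.01552 ≈ 4769 billion.

€4,769 billion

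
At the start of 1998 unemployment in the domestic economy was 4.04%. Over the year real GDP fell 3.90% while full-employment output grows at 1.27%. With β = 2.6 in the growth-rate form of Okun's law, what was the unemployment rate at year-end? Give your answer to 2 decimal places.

6.03%

Growth-rate Okun's law: g_Y = g_Y* - β × Δu, so Δu = (g_Y* - g_Y)/β.
Δu = (1.27 + 3.9)/2.6 = 5.17/2.6 = 1.99 percentage points.
Year-end unemployment = 4.04 + 1.99 = 6.03%.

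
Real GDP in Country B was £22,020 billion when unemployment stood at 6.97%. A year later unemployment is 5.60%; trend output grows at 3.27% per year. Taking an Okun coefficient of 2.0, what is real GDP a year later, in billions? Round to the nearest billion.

Δu = 5.6 - 6.97 = -1.37 points.
Okun's law (growth form): g_Y = g_Y* - β × Δu = 3.27 - 2.0 × (-1.37) = 3.27 + 2.74 = 6.01%.
Real GDP in the next year = 22020 × (1 + 6.01/100) = 22020 × 1.0601 ≈ 23343 billion.

£23,343 billion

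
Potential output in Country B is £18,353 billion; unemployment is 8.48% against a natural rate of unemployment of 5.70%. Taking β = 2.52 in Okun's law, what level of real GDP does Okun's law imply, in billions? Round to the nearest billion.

Unemployment gap = 8.48 - 5.7 = 2.78 points, so the output gap is -2.52 × 2.78 = -7.0056%.
Actual GDP = 18353 × (1 - 7.0056/100) = 18353 × 0.929944 ≈ 17067 billion.

£17,067 billion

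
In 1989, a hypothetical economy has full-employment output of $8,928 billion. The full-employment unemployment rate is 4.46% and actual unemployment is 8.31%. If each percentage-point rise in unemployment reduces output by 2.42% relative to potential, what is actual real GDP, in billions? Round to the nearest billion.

Unemployment gap = 8.31 - 4.46 = 3.85 points, so the output gap is -2.42 × 3.85 = -9.317%.
Actual GDP = 8928 × (1 - 9.317/100) = 8928 × 0.90683 ≈ 8096 billion.

$8,096 billion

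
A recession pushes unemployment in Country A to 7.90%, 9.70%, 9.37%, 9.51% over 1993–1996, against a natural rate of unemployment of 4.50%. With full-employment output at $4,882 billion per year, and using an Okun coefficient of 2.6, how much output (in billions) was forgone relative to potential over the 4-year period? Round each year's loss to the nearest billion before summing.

$2,346 billion

Year 1993: gap = -2.6 × (7.9 - 4.5) = -8.84%, loss ≈ 4882 × 8.84/100 ≈ 432.
Year 1994: gap = -2.6 × (9.7 - 4.5) = -13.52%, loss ≈ 4882 × 13.52/100 ≈ 660.
Year 1995: gap = -2.6 × (9.37 - 4.5) = -12.662%, loss ≈ 4882 × 12.662/100 ≈ 618.
Year 1996: gap = -2.6 × (9.51 - 4.5) = -13.026%, loss ≈ 4882 × 13.026/100 ≈ 636.
Total lost output = 432 + 660 + 618 + 636 = 2346 billion.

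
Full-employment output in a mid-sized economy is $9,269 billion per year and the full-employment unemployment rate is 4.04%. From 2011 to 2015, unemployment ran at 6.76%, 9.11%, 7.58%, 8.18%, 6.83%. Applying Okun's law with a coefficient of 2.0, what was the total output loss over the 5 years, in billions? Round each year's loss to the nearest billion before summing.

Year 2011: gap = -2.0 × (6.76 - 4.04) = -5.44%, loss ≈ 9269 × 5.44/100 ≈ 504.
Year 2012: gap = -2.0 × (9.11 - 4.04) = -10.14%, loss ≈ 9269 × 10.14/100 ≈ 940.
Year 2013: gap = -2.0 × (7.58 - 4.04) = -7.08%, loss ≈ 9269 × 7.08/100 ≈ 656.
Year 2014: gap = -2.0 × (8.18 - 4.04) = -8.28%, loss ≈ 9269 × 8.28/100 ≈ 767.
Year 2015: gap = -2.0 × (6.83 - 4.04) = -5.58%, loss ≈ 9269 × 5.58/100 ≈ 517.
Total lost output = 504 + 940 + 656 + 767 + 517 = 3384 billion.

$3,384 billion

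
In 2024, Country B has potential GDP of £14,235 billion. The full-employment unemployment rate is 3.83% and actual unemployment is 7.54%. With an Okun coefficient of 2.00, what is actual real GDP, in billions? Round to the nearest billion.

Unemployment gap = 7.54 - 3.83 = 3.71 points, so the output gap is -2 × 3.71 = -7.42%.
Actual GDP = 14235 × (1 - 7.42/100) = 14235 × 0.9258 ≈ 13179 billion.

£13,179 billion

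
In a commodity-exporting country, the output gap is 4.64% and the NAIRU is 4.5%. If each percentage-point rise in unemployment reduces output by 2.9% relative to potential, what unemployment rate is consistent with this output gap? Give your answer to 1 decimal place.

From Okun's law, u - u* = -(output gap)/β = -(4.64)/2.9 = -1.6 points.
So u = 4.5 - 1.6 = 2.9%.

2.9%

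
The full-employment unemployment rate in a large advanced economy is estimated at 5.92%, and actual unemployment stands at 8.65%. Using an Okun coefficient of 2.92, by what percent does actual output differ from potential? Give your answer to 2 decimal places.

-7.97%

The unemployment gap is 8.65 - 5.92 = 2.73 percentage points.
Okun's law gives an output gap of -2.92 × 2.73 = -7.9716%, i.e. 7.97% below potential.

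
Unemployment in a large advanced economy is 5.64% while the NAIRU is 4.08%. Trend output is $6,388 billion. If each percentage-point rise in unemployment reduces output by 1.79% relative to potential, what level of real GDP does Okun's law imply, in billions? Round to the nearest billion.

$6,210 billion

Unemployment gap = 5.64 - 4.08 = 1.56 points, so the output gap is -1.79 × 1.56 = -2.7924%.
Actual GDP = 6388 × (1 - 2.7924/100) = 6388 × 0.972076 ≈ 6210 billion.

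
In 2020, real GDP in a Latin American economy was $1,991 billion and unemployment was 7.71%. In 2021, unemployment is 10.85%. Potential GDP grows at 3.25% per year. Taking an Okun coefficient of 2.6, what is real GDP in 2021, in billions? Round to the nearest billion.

Δu = 10.85 - 7.71 = 3.14 points.
Okun's law (growth form): g_Y = g_Y* - β × Δu = 3.25 - 2.6 × (3.14) = 3.25 - 8.164 = -4.914%.
Real GDP in the next year = 1991 × (1 - 4.914/100) = 1991 × 0.95086 ≈ 1893 billion.

$1,893 billion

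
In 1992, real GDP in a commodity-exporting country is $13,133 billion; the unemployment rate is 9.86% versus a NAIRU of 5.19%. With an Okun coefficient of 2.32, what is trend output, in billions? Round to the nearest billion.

Unemployment gap = 9.86 - 5.19 = 4.67 points, so output gap = -2.32 × 4.67 = -10.8344%.
Since Y = Y* × (1 + gap/100), Y* = 13133/0.891656 ≈ 14729 billion.

$14,729 billion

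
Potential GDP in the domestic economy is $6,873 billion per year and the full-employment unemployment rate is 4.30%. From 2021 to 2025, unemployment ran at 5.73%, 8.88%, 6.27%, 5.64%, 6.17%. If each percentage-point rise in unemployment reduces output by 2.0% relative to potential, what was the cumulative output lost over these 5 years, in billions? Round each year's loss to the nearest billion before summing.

Year 2021: gap = -2.0 × (5.73 - 4.3) = -2.86%, loss ≈ 6873 × 2.86/100 ≈ 197.
Year 2022: gap = -2.0 × (8.88 - 4.3) = -9.16%, loss ≈ 6873 × 9.16/100 ≈ 630.
Year 2023: gap = -2.0 × (6.27 - 4.3) = -3.94%, loss ≈ 6873 × 3.94/100 ≈ 271.
Year 2024: gap = -2.0 × (5.64 - 4.3) = -2.68%, loss ≈ 6873 × 2.68/100 ≈ 184.
Year 2025: gap = -2.0 × (6.17 - 4.3) = -3.74%, loss ≈ 6873 × 3.74/100 ≈ 257.
Total lost output = 197 + 630 + 271 + 184 + 257 = 1539 billion.

$1,539 billion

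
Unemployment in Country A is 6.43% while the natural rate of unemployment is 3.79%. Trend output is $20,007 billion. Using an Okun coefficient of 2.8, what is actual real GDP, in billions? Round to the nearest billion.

Unemployment gap = 6.43 - 3.79 = 2.64 points, so the output gap is -2.8 × 2.64 = -7.392%.
Actual GDP = 20007 × (1 - 7.392/100) = 20007 × 0.92608 ≈ 18528 billion.

$18,528 billion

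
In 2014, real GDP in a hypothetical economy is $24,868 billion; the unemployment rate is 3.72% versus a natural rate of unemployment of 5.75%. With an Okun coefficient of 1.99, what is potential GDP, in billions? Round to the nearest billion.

$23,902 billion

Unemployment gap = 3.72 - 5.75 = -2.03 points, so output gap = -1.99 × (-2.03) = 4.0397%.
Since Y = Y* × (1 + gap/100), Y* = 24868/1.040397 ≈ 23902 billion.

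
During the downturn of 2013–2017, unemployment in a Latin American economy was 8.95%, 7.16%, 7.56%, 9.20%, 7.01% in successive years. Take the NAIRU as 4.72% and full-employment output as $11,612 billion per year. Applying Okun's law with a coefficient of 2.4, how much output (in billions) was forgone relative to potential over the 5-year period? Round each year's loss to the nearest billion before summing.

Year 2013: gap = -2.4 × (8.95 - 4.72) = -10.152%, loss ≈ 11612 × 10.152/100 ≈ 1179.
Year 2014: gap = -2.4 × (7.16 - 4.72) = -5.856%, loss ≈ 11612 × 5.856/100 ≈ 680.
Year 2015: gap = -2.4 × (7.56 - 4.72) = -6.816%, loss ≈ 11612 × 6.816/100 ≈ 791.
Year 2016: gap = -2.4 × (9.2 - 4.72) = -10.752%, loss ≈ 11612 × 10.752/100 ≈ 1249.
Year 2017: gap = -2.4 × (7.01 - 4.72) = -5.496%, loss ≈ 11612 × 5.496/100 ≈ 638.
Total lost output = 1179 + 680 + 791 + 1249 + 638 = 4537 billion.

$4,537 billion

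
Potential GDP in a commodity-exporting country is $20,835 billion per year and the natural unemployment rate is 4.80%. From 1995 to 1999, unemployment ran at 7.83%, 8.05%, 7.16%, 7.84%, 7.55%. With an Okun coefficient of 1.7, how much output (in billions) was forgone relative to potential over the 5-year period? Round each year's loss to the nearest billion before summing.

$5,111 billion

Year 1995: gap = -1.7 × (7.83 - 4.8) = -5.151%, loss ≈ 20835 × 5.151/100 ≈ 1073.
Year 1996: gap = -1.7 × (8.05 - 4.8) = -5.525%, loss ≈ 20835 × 5.525/100 ≈ 1151.
Year 1997: gap = -1.7 × (7.16 - 4.8) = -4.012%, loss ≈ 20835 × 4.012/100 ≈ 836.
Year 1998: gap = -1.7 × (7.84 - 4.8) = -5.168%, loss ≈ 20835 × 5.168/100 ≈ 1077.
Year 1999: gap = -1.7 × (7.55 - 4.8) = -4.675%, loss ≈ 20835 × 4.675/100 ≈ 974.
Total lost output = 1073 + 1151 + 836 + 1077 + 974 = 5111 billion.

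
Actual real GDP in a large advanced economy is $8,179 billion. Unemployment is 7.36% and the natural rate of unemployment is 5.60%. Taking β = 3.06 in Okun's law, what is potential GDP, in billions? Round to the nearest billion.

$8,645 billion

Unemployment gap = 7.36 - 5.6 = 1.76 points, so output gap = -3.06 × 1.76 = -5.3856%.
Since Y = Y* × (1 + gap/100), Y* = 8179/0.946144 ≈ 8645 billion.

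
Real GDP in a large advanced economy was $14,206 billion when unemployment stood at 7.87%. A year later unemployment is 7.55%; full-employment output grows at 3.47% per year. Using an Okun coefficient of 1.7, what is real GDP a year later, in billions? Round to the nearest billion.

$14,776 billion

Δu = 7.55 - 7.87 = -0.32 points.
Okun's law (growth form): g_Y = g_Y* - β × Δu = 3.47 - 1.7 × (-0.32) = 3.47 + 0.544 = 4.014%.
Real GDP in the next year = 14206 × (1 + 4.014/100) = 14206 × 1.04014 ≈ 14776 billion.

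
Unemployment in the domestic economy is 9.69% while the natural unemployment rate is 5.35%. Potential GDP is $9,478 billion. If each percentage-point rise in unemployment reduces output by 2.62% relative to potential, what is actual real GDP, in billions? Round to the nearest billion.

Unemployment gap = 9.69 - 5.35 = 4.34 points, so the output gap is -2.62 × 4.34 = -11.3708%.
Actual GDP = 9478 × (1 - 11.3708/100) = 9478 × 0.886292 ≈ 8400 billion.

$8,400 billion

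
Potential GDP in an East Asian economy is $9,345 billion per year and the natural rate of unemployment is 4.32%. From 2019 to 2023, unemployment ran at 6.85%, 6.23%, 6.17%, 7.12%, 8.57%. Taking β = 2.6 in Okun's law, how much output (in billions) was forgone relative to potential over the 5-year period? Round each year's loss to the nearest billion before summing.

$3,241 billion

Year 2019: gap = -2.6 × (6.85 - 4.32) = -6.578%, loss ≈ 9345 × 6.578/100 ≈ 615.
Year 2020: gap = -2.6 × (6.23 - 4.32) = -4.966%, loss ≈ 9345 × 4.966/100 ≈ 464.
Year 2021: gap = -2.6 × (6.17 - 4.32) = -4.81%, loss ≈ 9345 × 4.81/100 ≈ 449.
Year 2022: gap = -2.6 × (7.12 - 4.32) = -7.28%, loss ≈ 9345 × 7.28/100 ≈ 680.
Year 2023: gap = -2.6 × (8.57 - 4.32) = -11.05%, loss ≈ 9345 × 11.05/100 ≈ 1033.
Total lost output = 615 + 464 + 449 + 680 + 1033 = 3241 billion.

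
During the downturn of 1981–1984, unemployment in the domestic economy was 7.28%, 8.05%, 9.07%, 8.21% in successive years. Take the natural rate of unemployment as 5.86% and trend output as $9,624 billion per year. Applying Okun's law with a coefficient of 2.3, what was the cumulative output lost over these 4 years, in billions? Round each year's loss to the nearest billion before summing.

$2,030 billion

Year 1981: gap = -2.3 × (7.28 - 5.86) = -3.266%, loss ≈ 9624 × 3.266/100 ≈ 314.
Year 1982: gap = -2.3 × (8.05 - 5.86) = -5.037%, loss ≈ 9624 × 5.037/100 ≈ 485.
Year 1983: gap = -2.3 × (9.07 - 5.86) = -7.383%, loss ≈ 9624 × 7.383/100 ≈ 711.
Year 1984: gap = -2.3 × (8.21 - 5.86) = -5.405%, loss ≈ 9624 × 5.405/100 ≈ 520.
Total lost output = 314 + 485 + 711 + 520 = 2030 billion.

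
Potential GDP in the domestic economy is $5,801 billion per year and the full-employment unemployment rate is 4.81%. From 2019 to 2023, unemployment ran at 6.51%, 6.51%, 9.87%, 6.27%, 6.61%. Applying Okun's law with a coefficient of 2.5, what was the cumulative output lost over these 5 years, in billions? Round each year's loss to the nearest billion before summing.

Year 2019: gap = -2.5 × (6.51 - 4.81) = -4.25%, loss ≈ 5801 × 4.25/100 ≈ 247.
Year 2020: gap = -2.5 × (6.51 - 4.81) = -4.25%, loss ≈ 5801 × 4.25/100 ≈ 247.
Year 2021: gap = -2.5 × (9.87 - 4.81) = -12.65%, loss ≈ 5801 × 12.65/100 ≈ 734.
Year 2022: gap = -2.5 × (6.27 - 4.81) = -3.65%, loss ≈ 5801 × 3.65/100 ≈ 212.
Year 2023: gap = -2.5 × (6.61 - 4.81) = -4.5%, loss ≈ 5801 × 4.5/100 ≈ 261.
Total lost output = 247 + 247 + 734 + 212 + 261 = 1701 billion.

$1,701 billion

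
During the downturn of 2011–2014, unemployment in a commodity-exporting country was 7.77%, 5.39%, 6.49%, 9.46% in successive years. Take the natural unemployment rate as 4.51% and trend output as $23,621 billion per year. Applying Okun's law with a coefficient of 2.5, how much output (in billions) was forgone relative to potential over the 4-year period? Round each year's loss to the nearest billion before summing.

$6,537 billion

Year 2011: gap = -2.5 × (7.77 - 4.51) = -8.15%, loss ≈ 23621 × 8.15/100 ≈ 1925.
Year 2012: gap = -2.5 × (5.39 - 4.51) = -2.2%, loss ≈ 23621 × 2.2/100 ≈ 520.
Year 2013: gap = -2.5 × (6.49 - 4.51) = -4.95%, loss ≈ 23621 × 4.95/100 ≈ 1169.
Year 2014: gap = -2.5 × (9.46 - 4.51) = -12.375%, loss ≈ 23621 × 12.375/100 ≈ 2923.
Total lost output = 1925 + 520 + 1169 + 2923 = 6537 billion.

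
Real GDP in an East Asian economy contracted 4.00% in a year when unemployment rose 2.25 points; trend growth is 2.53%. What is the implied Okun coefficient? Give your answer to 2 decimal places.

Growth form: g_Y = g_Y* - β × Δu, so β = (g_Y* - g_Y)/Δu.
β = (2.53 + 4)/2.25 = 6.53/2.25 = 2.90.

β ≈ 2.90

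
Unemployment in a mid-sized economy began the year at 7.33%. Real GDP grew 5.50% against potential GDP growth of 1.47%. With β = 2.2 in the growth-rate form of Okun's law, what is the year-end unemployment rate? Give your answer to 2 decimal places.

5.50%

Growth-rate Okun's law: g_Y = g_Y* - β × Δu, so Δu = (g_Y* - g_Y)/β.
Δu = (1.47 - 5.5)/2.2 = -4.03/2.2 = -1.83 percentage points.
Year-end unemployment = 7.33 - 1.83 = 5.50%.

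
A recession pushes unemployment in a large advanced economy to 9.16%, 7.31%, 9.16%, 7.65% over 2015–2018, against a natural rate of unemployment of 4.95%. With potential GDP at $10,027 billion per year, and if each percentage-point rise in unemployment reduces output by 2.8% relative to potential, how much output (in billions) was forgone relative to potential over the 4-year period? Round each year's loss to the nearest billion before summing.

Year 2015: gap = -2.8 × (9.16 - 4.95) = -11.788%, loss ≈ 10027 × 11.788/100 ≈ 1182.
Year 2016: gap = -2.8 × (7.31 - 4.95) = -6.608%, loss ≈ 10027 × 6.608/100 ≈ 663.
Year 2017: gap = -2.8 × (9.16 - 4.95) = -11.788%, loss ≈ 10027 × 11.788/100 ≈ 1182.
Year 2018: gap = -2.8 × (7.65 - 4.95) = -7.56%, loss ≈ 10027 × 7.56/100 ≈ 758.
Total lost output = 1182 + 663 + 1182 + 758 = 3785 billion.

$3,785 billion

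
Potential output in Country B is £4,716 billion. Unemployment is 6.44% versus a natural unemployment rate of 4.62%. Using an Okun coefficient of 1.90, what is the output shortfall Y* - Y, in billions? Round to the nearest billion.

£163 billion

Output gap = -1.90 × (6.44 - 4.62) = -1.9 × 1.82 = -3.458%.
Actual GDP ≈ 4716 × 0.96542 ≈ 4553 billion, so the shortfall is 4716 - 4553 = 163 billion.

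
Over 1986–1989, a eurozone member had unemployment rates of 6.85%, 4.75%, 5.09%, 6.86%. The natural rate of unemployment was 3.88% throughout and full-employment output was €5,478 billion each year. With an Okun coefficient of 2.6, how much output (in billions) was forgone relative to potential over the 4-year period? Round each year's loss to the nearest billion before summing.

Year 1986: gap = -2.6 × (6.85 - 3.88) = -7.722%, loss ≈ 5478 × 7.722/100 ≈ 423.
Year 1987: gap = -2.6 × (4.75 - 3.88) = -2.262%, loss ≈ 5478 × 2.262/100 ≈ 124.
Year 1988: gap = -2.6 × (5.09 - 3.88) = -3.146%, loss ≈ 5478 × 3.146/100 ≈ 172.
Year 1989: gap = -2.6 × (6.86 - 3.88) = -7.748%, loss ≈ 5478 × 7.748/100 ≈ 424.
Total lost output = 423 + 124 + 172 + 424 = 1143 billion.

€1,143 billion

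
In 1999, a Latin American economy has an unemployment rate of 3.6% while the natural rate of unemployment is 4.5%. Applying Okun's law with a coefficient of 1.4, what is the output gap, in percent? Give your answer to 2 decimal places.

The unemployment gap is 3.6 - 4.5 = -0.9 percentage points.
Okun's law gives an output gap of -1.4 × (-0.9) = 1.26%, i.e. 1.26% above potential.

1.26%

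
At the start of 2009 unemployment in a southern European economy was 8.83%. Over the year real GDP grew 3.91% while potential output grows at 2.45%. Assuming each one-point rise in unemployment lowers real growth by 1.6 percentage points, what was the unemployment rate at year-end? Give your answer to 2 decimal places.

7.92%

Growth-rate Okun's law: g_Y = g_Y* - β × Δu, so Δu = (g_Y* - g_Y)/β.
Δu = (2.45 - 3.91)/1.6 = -1.46/1.6 = -0.91 percentage points.
Year-end unemployment = 8.83 - 0.91 = 7.92%.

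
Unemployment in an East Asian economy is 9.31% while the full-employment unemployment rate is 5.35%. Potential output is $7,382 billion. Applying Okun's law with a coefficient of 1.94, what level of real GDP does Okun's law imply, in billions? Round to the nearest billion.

Unemployment gap = 9.31 - 5.35 = 3.96 points, so the output gap is -1.94 × 3.96 = -7.6824%.
Actual GDP = 7382 × (1 - 7.6824/100) = 7382 × 0.923176 ≈ 6815 billion.

$6,815 billion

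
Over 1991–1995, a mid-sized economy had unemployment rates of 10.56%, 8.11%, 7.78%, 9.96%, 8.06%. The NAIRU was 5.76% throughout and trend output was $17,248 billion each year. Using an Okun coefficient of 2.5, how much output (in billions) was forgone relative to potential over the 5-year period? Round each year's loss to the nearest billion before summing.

$6,757 billion

Year 1991: gap = -2.5 × (10.56 - 5.76) = -12%, loss ≈ 17248 × 12/100 ≈ 2070.
Year 1992: gap = -2.5 × (8.11 - 5.76) = -5.875%, loss ≈ 17248 × 5.875/100 ≈ 1013.
Year 1993: gap = -2.5 × (7.78 - 5.76) = -5.05%, loss ≈ 17248 × 5.05/100 ≈ 871.
Year 1994: gap = -2.5 × (9.96 - 5.76) = -10.5%, loss ≈ 17248 × 10.5/100 ≈ 1811.
Year 1995: gap = -2.5 × (8.06 - 5.76) = -5.75%, loss ≈ 17248 × 5.75/100 ≈ 992.
Total lost output = 2070 + 1013 + 871 + 1811 + 992 = 6757 billion.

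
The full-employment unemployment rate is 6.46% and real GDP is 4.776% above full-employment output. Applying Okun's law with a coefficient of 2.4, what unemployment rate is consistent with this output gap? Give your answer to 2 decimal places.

From Okun's law, u - u* = -(output gap)/β = -(4.776)/2.4 = -1.99 points.
So u = 6.46 - 1.99 = 4.47%.

4.47%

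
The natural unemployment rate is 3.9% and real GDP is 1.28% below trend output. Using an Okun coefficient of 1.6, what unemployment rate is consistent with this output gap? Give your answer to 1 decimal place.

4.7%

From Okun's law, u - u* = -(output gap)/β = -(-1.28)/1.6 = 0.8 points.
So u = 3.9 + 0.8 = 4.7%.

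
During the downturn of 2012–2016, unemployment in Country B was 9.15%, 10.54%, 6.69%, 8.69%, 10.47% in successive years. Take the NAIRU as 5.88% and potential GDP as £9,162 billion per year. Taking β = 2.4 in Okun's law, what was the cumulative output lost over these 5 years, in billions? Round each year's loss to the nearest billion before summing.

£3,549 billion

Year 2012: gap = -2.4 × (9.15 - 5.88) = -7.848%, loss ≈ 9162 × 7.848/100 ≈ 719.
Year 2013: gap = -2.4 × (10.54 - 5.88) = -11.184%, loss ≈ 9162 × 11.184/100 ≈ 1025.
Year 2014: gap = -2.4 × (6.69 - 5.88) = -1.944%, loss ≈ 9162 × 1.944/100 ≈ 178.
Year 2015: gap = -2.4 × (8.69 - 5.88) = -6.744%, loss ≈ 9162 × 6.744/100 ≈ 618.
Year 2016: gap = -2.4 × (10.47 - 5.88) = -11.016%, loss ≈ 9162 × 11.016/100 ≈ 1009.
Total lost output = 719 + 1025 + 178 + 618 + 1009 = 3549 billion.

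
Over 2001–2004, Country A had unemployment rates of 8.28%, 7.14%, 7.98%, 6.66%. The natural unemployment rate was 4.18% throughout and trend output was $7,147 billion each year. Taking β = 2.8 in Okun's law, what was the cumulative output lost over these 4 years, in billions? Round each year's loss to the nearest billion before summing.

Year 2001: gap = -2.8 × (8.28 - 4.18) = -11.48%, loss ≈ 7147 × 11.48/100 ≈ 820.
Year 2002: gap = -2.8 × (7.14 - 4.18) = -8.288%, loss ≈ 7147 × 8.288/100 ≈ 592.
Year 2003: gap = -2.8 × (7.98 - 4.18) = -10.64%, loss ≈ 7147 × 10.64/100 ≈ 760.
Year 2004: gap = -2.8 × (6.66 - 4.18) = -6.944%, loss ≈ 7147 × 6.944/100 ≈ 496.
Total lost output = 820 + 592 + 760 + 496 = 2668 billion.

$2,668 billion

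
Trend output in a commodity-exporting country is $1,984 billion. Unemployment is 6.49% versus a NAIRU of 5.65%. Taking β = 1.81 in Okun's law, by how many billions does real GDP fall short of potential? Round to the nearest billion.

$30 billion

Output gap = -1.81 × (6.49 - 5.65) = -1.81 × 0.84 = -1.5204%.
Actual GDP ≈ 1984 × 0.984796 ≈ 1954 billion, so the shortfall is 1984 - 1954 = 30 billion.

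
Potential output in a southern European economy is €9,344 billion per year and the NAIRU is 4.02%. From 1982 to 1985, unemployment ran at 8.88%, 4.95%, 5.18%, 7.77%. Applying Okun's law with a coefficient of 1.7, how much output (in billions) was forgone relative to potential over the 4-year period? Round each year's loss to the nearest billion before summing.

Year 1982: gap = -1.7 × (8.88 - 4.02) = -8.262%, loss ≈ 9344 × 8.262/100 ≈ 772.
Year 1983: gap = -1.7 × (4.95 - 4.02) = -1.581%, loss ≈ 9344 × 1.581/100 ≈ 148.
Year 1984: gap = -1.7 × (5.18 - 4.02) = -1.972%, loss ≈ 9344 × 1.972/100 ≈ 184.
Year 1985: gap = -1.7 × (7.77 - 4.02) = -6.375%, loss ≈ 9344 × 6.375/100 ≈ 596.
Total lost output = 772 + 148 + 184 + 596 = 1700 billion.

€1,700 billion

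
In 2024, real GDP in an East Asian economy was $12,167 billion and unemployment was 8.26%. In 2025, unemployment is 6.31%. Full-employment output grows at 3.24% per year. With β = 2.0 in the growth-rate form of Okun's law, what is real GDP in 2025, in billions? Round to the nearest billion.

Δu = 6.31 - 8.26 = -1.95 points.
Okun's law (growth form): g_Y = g_Y* - β × Δu = 3.24 - 2.0 × (-1.95) = 3.24 + 3.9 = 7.14%.
Real GDP in the next year = 12167 × (1 + 7.14/100) = 12167 × 1.0714 ≈ 13036 billion.

$13,036 billion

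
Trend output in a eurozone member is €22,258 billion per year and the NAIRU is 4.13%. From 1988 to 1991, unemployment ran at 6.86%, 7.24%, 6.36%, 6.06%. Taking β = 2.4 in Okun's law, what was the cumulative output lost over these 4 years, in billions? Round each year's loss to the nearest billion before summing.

€5,341 billion

Year 1988: gap = -2.4 × (6.86 - 4.13) = -6.552%, loss ≈ 22258 × 6.552/100 ≈ 1458.
Year 1989: gap = -2.4 × (7.24 - 4.13) = -7.464%, loss ≈ 22258 × 7.464/100 ≈ 1661.
Year 1990: gap = -2.4 × (6.36 - 4.13) = -5.352%, loss ≈ 22258 × 5.352/100 ≈ 1191.
Year 1991: gap = -2.4 × (6.06 - 4.13) = -4.632%, loss ≈ 22258 × 4.632/100 ≈ 1031.
Total lost output = 1458 + 1661 + 1191 + 1031 = 5341 billion.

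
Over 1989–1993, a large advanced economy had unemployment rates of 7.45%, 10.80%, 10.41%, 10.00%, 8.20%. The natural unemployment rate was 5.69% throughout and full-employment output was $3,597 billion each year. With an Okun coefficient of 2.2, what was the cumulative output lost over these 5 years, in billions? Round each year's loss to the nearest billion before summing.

Year 1989: gap = -2.2 × (7.45 - 5.69) = -3.872%, loss ≈ 3597 × 3.872/100 ≈ 139.
Year 1990: gap = -2.2 × (10.8 - 5.69) = -11.242%, loss ≈ 3597 × 11.242/100 ≈ 404.
Year 1991: gap = -2.2 × (10.41 - 5.69) = -10.384%, loss ≈ 3597 × 10.384/100 ≈ 374.
Year 1992: gap = -2.2 × (10 - 5.69) = -9.482%, loss ≈ 3597 × 9.482/100 ≈ 341.
Year 1993: gap = -2.2 × (8.2 - 5.69) = -5.522%, loss ≈ 3597 × 5.522/100 ≈ 199.
Total lost output = 139 + 404 + 374 + 341 + 199 = 1457 billion.

$1,457 billion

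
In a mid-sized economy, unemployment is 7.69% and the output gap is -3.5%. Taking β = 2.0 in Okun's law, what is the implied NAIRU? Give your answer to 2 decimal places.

5.94%

From Okun's law, u - u* = -(output gap)/β = -(-3.5)/2.0 = 1.75 points.
So u* = 7.69 - 1.75 = 5.94%.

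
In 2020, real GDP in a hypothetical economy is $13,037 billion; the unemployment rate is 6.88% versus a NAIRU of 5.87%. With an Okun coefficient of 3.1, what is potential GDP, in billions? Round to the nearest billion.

$13,458 billion

Unemployment gap = 6.88 - 5.87 = 1.01 points, so output gap = -3.1 × 1.01 = -3.131%.
Since Y = Y* × (1 + gap/100), Y* = 13037/0.96869 ≈ 13458 billion.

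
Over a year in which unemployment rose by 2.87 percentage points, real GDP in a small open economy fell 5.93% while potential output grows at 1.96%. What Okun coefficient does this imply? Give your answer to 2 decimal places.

Growth form: g_Y = g_Y* - β × Δu, so β = (g_Y* - g_Y)/Δu.
β = (1.96 + 5.93)/2.87 = 7.89/2.87 = 2.75.

β ≈ 2.75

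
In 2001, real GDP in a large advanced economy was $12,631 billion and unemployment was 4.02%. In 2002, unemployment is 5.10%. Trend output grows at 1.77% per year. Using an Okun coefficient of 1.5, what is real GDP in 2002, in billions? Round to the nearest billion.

$12,650 billion

Δu = 5.1 - 4.02 = 1.08 points.
Okun's law (growth form): g_Y = g_Y* - β × Δu = 1.77 - 1.5 × (1.08) = 1.77 - 1.62 = 0.15%.
Real GDP in the next year = 12631 × (1 + 0.15/100) = 12631 × 1.0015 ≈ 12650 billion.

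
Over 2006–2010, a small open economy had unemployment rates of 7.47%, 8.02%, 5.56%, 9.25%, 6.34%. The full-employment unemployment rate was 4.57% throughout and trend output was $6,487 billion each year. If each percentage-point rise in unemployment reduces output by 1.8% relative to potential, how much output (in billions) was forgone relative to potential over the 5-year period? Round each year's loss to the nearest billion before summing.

Year 2006: gap = -1.8 × (7.47 - 4.57) = -5.22%, loss ≈ 6487 × 5.22/100 ≈ 339.
Year 2007: gap = -1.8 × (8.02 - 4.57) = -6.21%, loss ≈ 6487 × 6.21/100 ≈ 403.
Year 2008: gap = -1.8 × (5.56 - 4.57) = -1.782%, loss ≈ 6487 × 1.782/100 ≈ 116.
Year 2009: gap = -1.8 × (9.25 - 4.57) = -8.424%, loss ≈ 6487 × 8.424/100 ≈ 546.
Year 2010: gap = -1.8 × (6.34 - 4.57) = -3.186%, loss ≈ 6487 × 3.186/100 ≈ 207.
Total lost output = 339 + 403 + 116 + 546 + 207 = 1611 billion.

$1,611 billion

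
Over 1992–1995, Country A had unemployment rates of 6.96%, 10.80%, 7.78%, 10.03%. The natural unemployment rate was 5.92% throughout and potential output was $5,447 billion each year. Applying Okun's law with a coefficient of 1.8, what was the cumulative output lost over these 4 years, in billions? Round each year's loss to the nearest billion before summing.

$1,165 billion

Year 1992: gap = -1.8 × (6.96 - 5.92) = -1.872%, loss ≈ 5447 × 1.872/100 ≈ 102.
Year 1993: gap = -1.8 × (10.8 - 5.92) = -8.784%, loss ≈ 5447 × 8.784/100 ≈ 478.
Year 1994: gap = -1.8 × (7.78 - 5.92) = -3.348%, loss ≈ 5447 × 3.348/100 ≈ 182.
Year 1995: gap = -1.8 × (10.03 - 5.92) = -7.398%, loss ≈ 5447 × 7.398/100 ≈ 403.
Total lost output = 102 + 478 + 182 + 403 = 1165 billion.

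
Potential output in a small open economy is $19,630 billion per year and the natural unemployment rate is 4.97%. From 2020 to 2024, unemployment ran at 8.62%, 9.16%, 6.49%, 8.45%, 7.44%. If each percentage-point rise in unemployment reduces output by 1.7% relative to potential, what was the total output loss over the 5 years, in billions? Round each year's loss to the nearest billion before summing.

Year 2020: gap = -1.7 × (8.62 - 4.97) = -6.205%, loss ≈ 19630 × 6.205/100 ≈ 1218.
Year 2021: gap = -1.7 × (9.16 - 4.97) = -7.123%, loss ≈ 19630 × 7.123/100 ≈ 1398.
Year 2022: gap = -1.7 × (6.49 - 4.97) = -2.584%, loss ≈ 19630 × 2.584/100 ≈ 507.
Year 2023: gap = -1.7 × (8.45 - 4.97) = -5.916%, loss ≈ 19630 × 5.916/100 ≈ 1161.
Year 2024: gap = -1.7 × (7.44 - 4.97) = -4.199%, loss ≈ 19630 × 4.199/100 ≈ 824.
Total lost output = 1218 + 1398 + 507 + 1161 + 824 = 5108 billion.

$5,108 billion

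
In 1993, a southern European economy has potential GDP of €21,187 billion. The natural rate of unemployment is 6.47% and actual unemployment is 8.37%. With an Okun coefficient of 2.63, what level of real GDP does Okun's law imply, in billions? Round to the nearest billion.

Unemployment gap = 8.37 - 6.47 = 1.9 points, so the output gap is -2.63 × 1.9 = -4.997%.
Actual GDP = 21187 × (1 - 4.997/100) = 21187 × 0.95003 ≈ 20128 billion.

€20,128 billion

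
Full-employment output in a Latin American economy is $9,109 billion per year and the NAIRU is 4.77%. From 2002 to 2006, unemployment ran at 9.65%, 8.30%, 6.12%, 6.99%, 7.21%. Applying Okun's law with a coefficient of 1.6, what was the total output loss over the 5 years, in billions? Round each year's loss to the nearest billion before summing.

$2,102 billion

Year 2002: gap = -1.6 × (9.65 - 4.77) = -7.808%, loss ≈ 9109 × 7.808/100 ≈ 711.
Year 2003: gap = -1.6 × (8.3 - 4.77) = -5.648%, loss ≈ 9109 × 5.648/100 ≈ 514.
Year 2004: gap = -1.6 × (6.12 - 4.77) = -2.16%, loss ≈ 9109 × 2.16/100 ≈ 197.
Year 2005: gap = -1.6 × (6.99 - 4.77) = -3.552%, loss ≈ 9109 × 3.552/100 ≈ 324.
Year 2006: gap = -1.6 × (7.21 - 4.77) = -3.904%, loss ≈ 9109 × 3.904/100 ≈ 356.
Total lost output = 711 + 514 + 197 + 324 + 356 = 2102 billion.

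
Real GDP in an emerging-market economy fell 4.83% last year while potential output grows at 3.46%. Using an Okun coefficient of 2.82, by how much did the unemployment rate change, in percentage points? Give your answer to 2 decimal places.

Growth-rate Okun's law: g_Y = g_Y* - β × Δu, so Δu = (g_Y* - g_Y)/β.
Δu = (3.46 + 4.83)/2.82 = 8.29/2.82 = 2.94 percentage points.

2.94 percentage points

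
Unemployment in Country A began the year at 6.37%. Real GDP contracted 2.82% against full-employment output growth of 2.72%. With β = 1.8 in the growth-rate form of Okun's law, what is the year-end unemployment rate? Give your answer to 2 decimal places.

9.45%

Growth-rate Okun's law: g_Y = g_Y* - β × Δu, so Δu = (g_Y* - g_Y)/β.
Δu = (2.72 + 2.82)/1.8 = 5.54/1.8 = 3.08 percentage points.
Year-end unemployment = 6.37 + 3.08 = 9.45%.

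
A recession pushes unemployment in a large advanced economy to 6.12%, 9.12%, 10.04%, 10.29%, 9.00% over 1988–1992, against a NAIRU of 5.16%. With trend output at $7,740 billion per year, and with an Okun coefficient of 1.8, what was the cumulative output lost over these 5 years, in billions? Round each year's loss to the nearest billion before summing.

$2,616 billion

Year 1988: gap = -1.8 × (6.12 - 5.16) = -1.728%, loss ≈ 7740 × 1.728/100 ≈ 134.
Year 1989: gap = -1.8 × (9.12 - 5.16) = -7.128%, loss ≈ 7740 × 7.128/100 ≈ 552.
Year 1990: gap = -1.8 × (10.04 - 5.16) = -8.784%, loss ≈ 7740 × 8.784/100 ≈ 680.
Year 1991: gap = -1.8 × (10.29 - 5.16) = -9.234%, loss ≈ 7740 × 9.234/100 ≈ 715.
Year 1992: gap = -1.8 × (9 - 5.16) = -6.912%, loss ≈ 7740 × 6.912/100 ≈ 535.
Total lost output = 134 + 552 + 680 + 715 + 535 = 2616 billion.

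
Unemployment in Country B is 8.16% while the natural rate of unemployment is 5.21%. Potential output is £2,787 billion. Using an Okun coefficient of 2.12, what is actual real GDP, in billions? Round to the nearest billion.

£2,613 billion

Unemployment gap = 8.16 - 5.21 = 2.95 points, so the output gap is -2.12 × 2.95 = -6.254%.
Actual GDP = 2787 × (1 - 6.254/100) = 2787 × 0.93746 ≈ 2613 billion.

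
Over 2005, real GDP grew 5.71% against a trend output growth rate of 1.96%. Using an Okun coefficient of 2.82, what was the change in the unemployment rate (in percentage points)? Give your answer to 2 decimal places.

-1.33 percentage points

Growth-rate Okun's law: g_Y = g_Y* - β × Δu, so Δu = (g_Y* - g_Y)/β.
Δu = (1.96 - 5.71)/2.82 = -3.75/2.82 = -1.33 percentage points.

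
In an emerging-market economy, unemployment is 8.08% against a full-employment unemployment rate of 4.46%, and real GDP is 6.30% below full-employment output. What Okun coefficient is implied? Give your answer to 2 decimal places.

Okun's law: output gap = -β × (u - u*).
-6.30 = -β × (8.08 - 4.46) = -β × 3.62, so β = 6.3/3.62 = 1.74.

β ≈ 1.74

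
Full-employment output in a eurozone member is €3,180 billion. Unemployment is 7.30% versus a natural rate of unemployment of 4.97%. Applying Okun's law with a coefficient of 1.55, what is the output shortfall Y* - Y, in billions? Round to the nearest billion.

Output gap = -1.55 × (7.3 - 4.97) = -1.55 × 2.33 = -3.6115%.
Actual GDP ≈ 3180 × 0.963885 ≈ 3065 billion, so the shortfall is 3180 - 3065 = 115 billion.

€115 billion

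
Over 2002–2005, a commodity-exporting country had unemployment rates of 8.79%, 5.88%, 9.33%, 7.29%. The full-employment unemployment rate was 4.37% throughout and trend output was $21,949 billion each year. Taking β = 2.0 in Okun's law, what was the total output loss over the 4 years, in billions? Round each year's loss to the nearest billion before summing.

$6,062 billion

Year 2002: gap = -2.0 × (8.79 - 4.37) = -8.84%, loss ≈ 21949 × 8.84/100 ≈ 1940.
Year 2003: gap = -2.0 × (5.88 - 4.37) = -3.02%, loss ≈ 21949 × 3.02/100 ≈ 663.
Year 2004: gap = -2.0 × (9.33 - 4.37) = -9.92%, loss ≈ 21949 × 9.92/100 ≈ 2177.
Year 2005: gap = -2.0 × (7.29 - 4.37) = -5.84%, loss ≈ 21949 × 5.84/100 ≈ 1282.
Total lost output = 1940 + 663 + 2177 + 1282 = 6062 billion.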